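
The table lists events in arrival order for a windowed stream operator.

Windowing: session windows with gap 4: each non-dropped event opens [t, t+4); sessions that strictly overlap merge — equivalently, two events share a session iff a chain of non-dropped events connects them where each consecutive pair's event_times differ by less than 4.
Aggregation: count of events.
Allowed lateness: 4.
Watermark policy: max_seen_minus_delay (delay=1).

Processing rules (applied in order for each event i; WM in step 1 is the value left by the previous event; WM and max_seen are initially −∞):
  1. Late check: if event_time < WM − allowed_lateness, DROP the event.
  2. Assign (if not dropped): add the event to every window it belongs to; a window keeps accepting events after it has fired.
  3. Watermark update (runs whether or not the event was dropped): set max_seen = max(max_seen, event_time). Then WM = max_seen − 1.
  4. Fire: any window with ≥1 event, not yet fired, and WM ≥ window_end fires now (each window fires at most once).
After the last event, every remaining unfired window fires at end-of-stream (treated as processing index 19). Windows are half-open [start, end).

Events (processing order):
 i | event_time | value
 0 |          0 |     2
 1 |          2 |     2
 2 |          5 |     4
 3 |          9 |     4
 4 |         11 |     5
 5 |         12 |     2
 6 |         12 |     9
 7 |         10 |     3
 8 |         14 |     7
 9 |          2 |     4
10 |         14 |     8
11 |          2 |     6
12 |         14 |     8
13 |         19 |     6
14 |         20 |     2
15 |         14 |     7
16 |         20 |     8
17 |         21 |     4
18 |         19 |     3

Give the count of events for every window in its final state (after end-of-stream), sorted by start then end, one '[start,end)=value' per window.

i=0 t=0 v=2: → [0,4); WM=-1
i=1 t=2 v=2: → [0,6); WM=1
i=2 t=5 v=4: → [0,9); WM=4
i=3 t=9 v=4: → [9,13); WM=8
i=4 t=11 v=5: → [9,15); WM=10
i=5 t=12 v=2: → [9,16); WM=11
i=6 t=12 v=9: → [9,16); WM=11
i=7 t=10 v=3: → [9,16); WM=11
i=8 t=14 v=7: → [9,18); WM=13
i=9 t=2 v=4: DROP (t<13-4); WM=13
i=10 t=14 v=8: → [9,18); WM=13
i=11 t=2 v=6: DROP (t<13-4); WM=13
i=12 t=14 v=8: → [9,18); WM=13
i=13 t=19 v=6: → [19,23); WM=18
i=14 t=20 v=2: → [19,24); WM=19
i=15 t=14 v=7: DROP (t<19-4); WM=19
i=16 t=20 v=8: → [19,24); WM=19
i=17 t=21 v=4: → [19,25); WM=20
i=18 t=19 v=3: → [19,25); WM=20

[0,9)=3 [9,18)=8 [19,25)=5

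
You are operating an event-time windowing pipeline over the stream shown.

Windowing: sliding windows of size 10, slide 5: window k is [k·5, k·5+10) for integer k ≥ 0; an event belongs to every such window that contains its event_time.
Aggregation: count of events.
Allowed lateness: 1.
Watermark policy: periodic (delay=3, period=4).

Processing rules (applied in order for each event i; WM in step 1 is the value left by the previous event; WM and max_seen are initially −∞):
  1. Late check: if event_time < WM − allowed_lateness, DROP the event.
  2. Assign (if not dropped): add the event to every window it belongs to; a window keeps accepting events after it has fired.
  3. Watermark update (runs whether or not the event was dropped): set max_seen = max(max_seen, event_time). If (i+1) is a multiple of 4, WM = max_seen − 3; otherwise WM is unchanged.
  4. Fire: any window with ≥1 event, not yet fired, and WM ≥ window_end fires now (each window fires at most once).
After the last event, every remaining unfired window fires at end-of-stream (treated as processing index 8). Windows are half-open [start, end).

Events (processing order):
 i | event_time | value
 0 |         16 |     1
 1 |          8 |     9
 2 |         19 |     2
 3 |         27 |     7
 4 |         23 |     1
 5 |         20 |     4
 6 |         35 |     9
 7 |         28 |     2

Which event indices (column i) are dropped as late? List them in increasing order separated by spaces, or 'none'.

5

i=0 t=16 v=1: → [15,25),[10,20); WM=−∞
i=1 t=8 v=9: → [5,15),[0,10); WM=−∞
i=2 t=19 v=2: → [15,25),[10,20); WM=−∞
i=3 t=27 v=7: → [25,35),[20,30); WM=24; [0,10) fires=1 [5,15) fires=1 [10,20) fires=2
i=4 t=23 v=1: → [20,30),[15,25); WM=24
i=5 t=20 v=4: DROP (t<24-1); WM=24
i=6 t=35 v=9: → [35,45),[30,40); WM=24
i=7 t=28 v=2: → [25,35),[20,30); WM=32; [15,25) fires=3 [20,30) fires=3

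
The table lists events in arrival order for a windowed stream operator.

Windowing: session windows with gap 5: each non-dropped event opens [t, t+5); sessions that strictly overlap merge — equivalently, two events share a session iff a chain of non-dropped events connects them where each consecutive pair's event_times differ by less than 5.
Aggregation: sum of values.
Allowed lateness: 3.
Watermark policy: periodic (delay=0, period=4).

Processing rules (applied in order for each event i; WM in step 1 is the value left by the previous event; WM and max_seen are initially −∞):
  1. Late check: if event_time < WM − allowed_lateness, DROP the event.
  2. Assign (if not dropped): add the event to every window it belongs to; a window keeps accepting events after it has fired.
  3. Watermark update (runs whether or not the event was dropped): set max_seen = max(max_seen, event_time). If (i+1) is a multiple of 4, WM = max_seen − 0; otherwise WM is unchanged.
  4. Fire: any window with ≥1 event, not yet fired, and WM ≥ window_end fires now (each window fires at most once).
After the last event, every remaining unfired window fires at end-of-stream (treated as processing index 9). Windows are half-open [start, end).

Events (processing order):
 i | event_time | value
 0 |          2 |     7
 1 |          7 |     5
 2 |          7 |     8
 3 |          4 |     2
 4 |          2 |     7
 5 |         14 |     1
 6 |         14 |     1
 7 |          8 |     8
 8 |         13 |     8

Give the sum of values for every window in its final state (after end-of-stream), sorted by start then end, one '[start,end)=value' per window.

i=0 t=2 v=7: → [2,7); WM=−∞
i=1 t=7 v=5: → [7,12); WM=−∞
i=2 t=7 v=8: → [7,12); WM=−∞
i=3 t=4 v=2: → [2,12); WM=7
i=4 t=2 v=7: DROP (t<7-3); WM=7
i=5 t=14 v=1: → [14,19); WM=7
i=6 t=14 v=1: → [14,19); WM=7
i=7 t=8 v=8: → [2,13); WM=14
i=8 t=13 v=8: → [13,19); WM=14

[2,13)=30 [13,19)=10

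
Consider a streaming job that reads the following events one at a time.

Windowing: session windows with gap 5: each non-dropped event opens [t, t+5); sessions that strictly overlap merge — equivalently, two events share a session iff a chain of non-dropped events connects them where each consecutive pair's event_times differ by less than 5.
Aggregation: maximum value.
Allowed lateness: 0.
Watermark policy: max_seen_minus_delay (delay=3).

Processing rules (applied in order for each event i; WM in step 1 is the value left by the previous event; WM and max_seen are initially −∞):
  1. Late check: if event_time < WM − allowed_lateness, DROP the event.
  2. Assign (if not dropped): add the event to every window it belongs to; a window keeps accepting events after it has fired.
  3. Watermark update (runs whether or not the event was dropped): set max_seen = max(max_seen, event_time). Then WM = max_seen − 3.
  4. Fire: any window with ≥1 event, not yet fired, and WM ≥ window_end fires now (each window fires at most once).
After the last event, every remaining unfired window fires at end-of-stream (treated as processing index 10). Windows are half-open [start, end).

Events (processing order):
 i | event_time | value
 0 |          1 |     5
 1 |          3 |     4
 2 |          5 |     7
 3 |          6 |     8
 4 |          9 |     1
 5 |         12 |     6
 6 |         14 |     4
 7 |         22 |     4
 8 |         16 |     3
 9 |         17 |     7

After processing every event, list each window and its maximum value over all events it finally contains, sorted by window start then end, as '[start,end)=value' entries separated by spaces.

[1,19)=8 [22,27)=4

i=0 t=1 v=5: → [1,6); WM=-2
i=1 t=3 v=4: → [1,8); WM=0
i=2 t=5 v=7: → [1,10); WM=2
i=3 t=6 v=8: → [1,11); WM=3
i=4 t=9 v=1: → [1,14); WM=6
i=5 t=12 v=6: → [1,17); WM=9
i=6 t=14 v=4: → [1,19); WM=11
i=7 t=22 v=4: → [22,27); WM=19
i=8 t=16 v=3: DROP (t<19-0); WM=19
i=9 t=17 v=7: DROP (t<19-0); WM=19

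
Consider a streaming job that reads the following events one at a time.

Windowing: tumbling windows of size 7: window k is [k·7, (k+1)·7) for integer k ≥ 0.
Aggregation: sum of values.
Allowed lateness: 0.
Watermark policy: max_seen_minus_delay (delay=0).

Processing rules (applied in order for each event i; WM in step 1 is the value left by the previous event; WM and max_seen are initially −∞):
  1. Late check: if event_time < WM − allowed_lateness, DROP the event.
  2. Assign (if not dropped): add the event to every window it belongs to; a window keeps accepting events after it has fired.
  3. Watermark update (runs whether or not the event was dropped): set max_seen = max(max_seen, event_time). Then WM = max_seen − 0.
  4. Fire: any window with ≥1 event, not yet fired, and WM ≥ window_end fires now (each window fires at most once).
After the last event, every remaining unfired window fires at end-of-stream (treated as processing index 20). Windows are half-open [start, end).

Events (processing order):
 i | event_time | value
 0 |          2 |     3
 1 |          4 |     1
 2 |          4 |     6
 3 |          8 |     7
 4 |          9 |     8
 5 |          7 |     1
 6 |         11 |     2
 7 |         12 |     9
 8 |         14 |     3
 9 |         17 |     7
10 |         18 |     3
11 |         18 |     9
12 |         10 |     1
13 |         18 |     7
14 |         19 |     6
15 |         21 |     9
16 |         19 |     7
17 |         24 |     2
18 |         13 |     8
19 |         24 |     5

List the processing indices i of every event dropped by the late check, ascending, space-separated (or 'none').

i=0 t=2 v=3: → [0,7); WM=2
i=1 t=4 v=1: → [0,7); WM=4
i=2 t=4 v=6: → [0,7); WM=4
i=3 t=8 v=7: → [7,14); WM=8; [0,7) fires=10
i=4 t=9 v=8: → [7,14); WM=9
i=5 t=7 v=1: DROP (t<9-0); WM=9
i=6 t=11 v=2: → [7,14); WM=11
i=7 t=12 v=9: → [7,14); WM=12
i=8 t=14 v=3: → [14,21); WM=14; [7,14) fires=26
i=9 t=17 v=7: → [14,21); WM=17
i=10 t=18 v=3: → [14,21); WM=18
i=11 t=18 v=9: → [14,21); WM=18
i=12 t=10 v=1: DROP (t<18-0); WM=18
i=13 t=18 v=7: → [14,21); WM=18
i=14 t=19 v=6: → [14,21); WM=19
i=15 t=21 v=9: → [21,28); WM=21; [14,21) fires=35
i=16 t=19 v=7: DROP (t<21-0); WM=21
i=17 t=24 v=2: → [21,28); WM=24
i=18 t=13 v=8: DROP (t<24-0); WM=24
i=19 t=24 v=5: → [21,28); WM=24

5 12 16 18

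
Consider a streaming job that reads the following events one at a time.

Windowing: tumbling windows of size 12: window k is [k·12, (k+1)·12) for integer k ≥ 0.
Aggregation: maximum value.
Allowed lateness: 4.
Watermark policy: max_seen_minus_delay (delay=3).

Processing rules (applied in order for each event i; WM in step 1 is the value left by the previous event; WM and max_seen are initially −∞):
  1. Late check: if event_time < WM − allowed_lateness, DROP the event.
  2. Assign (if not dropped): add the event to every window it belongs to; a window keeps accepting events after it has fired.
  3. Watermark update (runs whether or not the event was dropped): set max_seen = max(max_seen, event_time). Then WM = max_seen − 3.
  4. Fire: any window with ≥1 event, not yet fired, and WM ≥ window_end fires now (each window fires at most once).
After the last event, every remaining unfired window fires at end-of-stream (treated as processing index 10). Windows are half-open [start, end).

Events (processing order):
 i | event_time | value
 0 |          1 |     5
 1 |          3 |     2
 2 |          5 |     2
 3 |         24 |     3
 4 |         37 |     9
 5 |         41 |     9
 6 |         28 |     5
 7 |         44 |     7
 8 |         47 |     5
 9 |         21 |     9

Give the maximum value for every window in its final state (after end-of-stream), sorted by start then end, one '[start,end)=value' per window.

[0,12)=5 [24,36)=3 [36,48)=9

i=0 t=1 v=5: → [0,12); WM=-2
i=1 t=3 v=2: → [0,12); WM=0
i=2 t=5 v=2: → [0,12); WM=2
i=3 t=24 v=3: → [24,36); WM=21; [0,12) fires=5
i=4 t=37 v=9: → [36,48); WM=34
i=5 t=41 v=9: → [36,48); WM=38; [24,36) fires=3
i=6 t=28 v=5: DROP (t<38-4); WM=38
i=7 t=44 v=7: → [36,48); WM=41
i=8 t=47 v=5: → [36,48); WM=44
i=9 t=21 v=9: DROP (t<44-4); WM=44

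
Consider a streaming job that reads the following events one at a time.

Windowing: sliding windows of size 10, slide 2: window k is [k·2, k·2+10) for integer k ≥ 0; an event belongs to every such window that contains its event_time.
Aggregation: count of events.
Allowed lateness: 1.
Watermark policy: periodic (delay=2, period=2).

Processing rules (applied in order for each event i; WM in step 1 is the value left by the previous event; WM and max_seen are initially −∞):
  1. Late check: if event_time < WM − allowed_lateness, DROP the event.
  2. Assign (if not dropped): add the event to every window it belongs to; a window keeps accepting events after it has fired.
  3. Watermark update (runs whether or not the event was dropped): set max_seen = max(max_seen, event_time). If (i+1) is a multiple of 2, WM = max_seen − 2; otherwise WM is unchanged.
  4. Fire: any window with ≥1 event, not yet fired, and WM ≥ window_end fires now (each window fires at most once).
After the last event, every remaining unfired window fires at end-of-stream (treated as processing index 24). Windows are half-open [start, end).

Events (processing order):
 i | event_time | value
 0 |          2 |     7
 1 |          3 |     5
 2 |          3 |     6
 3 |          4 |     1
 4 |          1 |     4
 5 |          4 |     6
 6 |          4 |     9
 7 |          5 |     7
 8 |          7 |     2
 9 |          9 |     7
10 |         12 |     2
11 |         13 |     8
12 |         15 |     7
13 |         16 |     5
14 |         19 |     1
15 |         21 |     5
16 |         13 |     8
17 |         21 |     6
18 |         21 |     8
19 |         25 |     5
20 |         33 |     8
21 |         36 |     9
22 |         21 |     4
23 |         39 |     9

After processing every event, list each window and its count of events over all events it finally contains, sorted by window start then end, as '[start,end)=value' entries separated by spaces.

i=0 t=2 v=7: → [2,12),[0,10); WM=−∞
i=1 t=3 v=5: → [2,12),[0,10); WM=1
i=2 t=3 v=6: → [2,12),[0,10); WM=1
i=3 t=4 v=1: → [4,14),[2,12),[0,10); WM=2
i=4 t=1 v=4: → [0,10); WM=2
i=5 t=4 v=6: → [4,14),[2,12),[0,10); WM=2
i=6 t=4 v=9: → [4,14),[2,12),[0,10); WM=2
i=7 t=5 v=7: → [4,14),[2,12),[0,10); WM=3
i=8 t=7 v=2: → [6,16),[4,14),[2,12),[0,10); WM=3
i=9 t=9 v=7: → [8,18),[6,16),[4,14),[2,12),[0,10); WM=7
i=10 t=12 v=2: → [12,22),[10,20),[8,18),[6,16),[4,14); WM=7
i=11 t=13 v=8: → [12,22),[10,20),[8,18),[6,16),[4,14); WM=11; [0,10) fires=10
i=12 t=15 v=7: → [14,24),[12,22),[10,20),[8,18),[6,16); WM=11
i=13 t=16 v=5: → [16,26),[14,24),[12,22),[10,20),[8,18); WM=14; [2,12) fires=9 [4,14) fires=8
i=14 t=19 v=1: → [18,28),[16,26),[14,24),[12,22),[10,20); WM=14
i=15 t=21 v=5: → [20,30),[18,28),[16,26),[14,24),[12,22); WM=19; [6,16) fires=5 [8,18) fires=5
i=16 t=13 v=8: DROP (t<19-1); WM=19
i=17 t=21 v=6: → [20,30),[18,28),[16,26),[14,24),[12,22); WM=19
i=18 t=21 v=8: → [20,30),[18,28),[16,26),[14,24),[12,22); WM=19
i=19 t=25 v=5: → [24,34),[22,32),[20,30),[18,28),[16,26); WM=23; [10,20) fires=5 [12,22) fires=8
i=20 t=33 v=8: → [32,42),[30,40),[28,38),[26,36),[24,34); WM=23
i=21 t=36 v=9: → [36,46),[34,44),[32,42),[30,40),[28,38); WM=34; [14,24) fires=6 [16,26) fires=6 [18,28) fires=5 [20,30) fires=4 [22,32) fires=1 [24,34) fires=2
i=22 t=21 v=4: DROP (t<34-1); WM=34
i=23 t=39 v=9: → [38,48),[36,46),[34,44),[32,42),[30,40); WM=37; [26,36) fires=1

[0,10)=10 [2,12)=9 [4,14)=8 [6,16)=5 [8,18)=5 [10,20)=5 [12,22)=8 [14,24)=6 [16,26)=6 [18,28)=5 [20,30)=4 [22,32)=1 [24,34)=2 [26,36)=1 [28,38)=2 [30,40)=3 [32,42)=3 [34,44)=2 [36,46)=2 [38,48)=1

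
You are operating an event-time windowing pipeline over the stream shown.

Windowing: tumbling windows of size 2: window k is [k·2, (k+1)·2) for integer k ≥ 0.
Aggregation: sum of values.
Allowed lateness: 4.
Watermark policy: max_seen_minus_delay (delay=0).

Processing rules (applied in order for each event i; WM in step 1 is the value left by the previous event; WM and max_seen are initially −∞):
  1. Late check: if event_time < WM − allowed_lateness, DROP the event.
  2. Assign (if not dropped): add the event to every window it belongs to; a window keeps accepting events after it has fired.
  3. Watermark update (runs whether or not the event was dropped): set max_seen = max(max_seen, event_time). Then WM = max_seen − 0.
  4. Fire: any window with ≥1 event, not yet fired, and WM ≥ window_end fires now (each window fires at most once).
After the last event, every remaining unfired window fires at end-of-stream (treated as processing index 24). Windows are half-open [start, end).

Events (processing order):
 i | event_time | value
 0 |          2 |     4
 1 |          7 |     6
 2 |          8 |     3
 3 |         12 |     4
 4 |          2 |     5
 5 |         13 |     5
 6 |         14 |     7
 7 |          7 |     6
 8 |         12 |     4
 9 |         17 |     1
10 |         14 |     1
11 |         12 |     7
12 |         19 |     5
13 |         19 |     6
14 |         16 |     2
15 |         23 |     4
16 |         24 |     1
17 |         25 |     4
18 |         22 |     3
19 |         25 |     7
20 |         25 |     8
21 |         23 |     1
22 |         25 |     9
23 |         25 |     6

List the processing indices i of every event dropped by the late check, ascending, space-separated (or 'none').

i=0 t=2 v=4: → [2,4); WM=2
i=1 t=7 v=6: → [6,8); WM=7; [2,4) fires=4
i=2 t=8 v=3: → [8,10); WM=8; [6,8) fires=6
i=3 t=12 v=4: → [12,14); WM=12; [8,10) fires=3
i=4 t=2 v=5: DROP (t<12-4); WM=12
i=5 t=13 v=5: → [12,14); WM=13
i=6 t=14 v=7: → [14,16); WM=14; [12,14) fires=9
i=7 t=7 v=6: DROP (t<14-4); WM=14
i=8 t=12 v=4: → [12,14); WM=14
i=9 t=17 v=1: → [16,18); WM=17; [14,16) fires=7
i=10 t=14 v=1: → [14,16); WM=17
i=11 t=12 v=7: DROP (t<17-4); WM=17
i=12 t=19 v=5: → [18,20); WM=19; [16,18) fires=1
i=13 t=19 v=6: → [18,20); WM=19
i=14 t=16 v=2: → [16,18); WM=19
i=15 t=23 v=4: → [22,24); WM=23; [18,20) fires=11
i=16 t=24 v=1: → [24,26); WM=24; [22,24) fires=4
i=17 t=25 v=4: → [24,26); WM=25
i=18 t=22 v=3: → [22,24); WM=25
i=19 t=25 v=7: → [24,26); WM=25
i=20 t=25 v=8: → [24,26); WM=25
i=21 t=23 v=1: → [22,24); WM=25
i=22 t=25 v=9: → [24,26); WM=25
i=23 t=25 v=6: → [24,26); WM=25

4 7 11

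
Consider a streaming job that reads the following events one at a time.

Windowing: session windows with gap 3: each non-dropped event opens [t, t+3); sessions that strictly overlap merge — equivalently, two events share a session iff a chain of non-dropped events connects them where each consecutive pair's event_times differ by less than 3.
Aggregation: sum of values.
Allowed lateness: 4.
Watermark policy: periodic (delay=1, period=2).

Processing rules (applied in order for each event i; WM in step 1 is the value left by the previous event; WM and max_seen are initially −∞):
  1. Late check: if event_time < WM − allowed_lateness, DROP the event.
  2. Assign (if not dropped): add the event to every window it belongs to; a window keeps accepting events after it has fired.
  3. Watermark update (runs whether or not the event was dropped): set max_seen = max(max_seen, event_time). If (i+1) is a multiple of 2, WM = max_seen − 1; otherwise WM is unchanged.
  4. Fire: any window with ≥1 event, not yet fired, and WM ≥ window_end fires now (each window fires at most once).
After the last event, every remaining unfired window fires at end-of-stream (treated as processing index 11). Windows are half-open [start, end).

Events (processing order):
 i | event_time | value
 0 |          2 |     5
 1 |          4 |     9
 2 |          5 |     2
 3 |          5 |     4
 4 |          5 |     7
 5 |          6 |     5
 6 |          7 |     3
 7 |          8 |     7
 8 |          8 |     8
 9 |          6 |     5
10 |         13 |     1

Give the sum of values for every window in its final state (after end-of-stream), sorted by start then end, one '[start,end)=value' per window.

[2,11)=55 [13,16)=1

i=0 t=2 v=5: → [2,5); WM=−∞
i=1 t=4 v=9: → [2,7); WM=3
i=2 t=5 v=2: → [2,8); WM=3
i=3 t=5 v=4: → [2,8); WM=4
i=4 t=5 v=7: → [2,8); WM=4
i=5 t=6 v=5: → [2,9); WM=5
i=6 t=7 v=3: → [2,10); WM=5
i=7 t=8 v=7: → [2,11); WM=7
i=8 t=8 v=8: → [2,11); WM=7
i=9 t=6 v=5: → [2,11); WM=7
i=10 t=13 v=1: → [13,16); WM=7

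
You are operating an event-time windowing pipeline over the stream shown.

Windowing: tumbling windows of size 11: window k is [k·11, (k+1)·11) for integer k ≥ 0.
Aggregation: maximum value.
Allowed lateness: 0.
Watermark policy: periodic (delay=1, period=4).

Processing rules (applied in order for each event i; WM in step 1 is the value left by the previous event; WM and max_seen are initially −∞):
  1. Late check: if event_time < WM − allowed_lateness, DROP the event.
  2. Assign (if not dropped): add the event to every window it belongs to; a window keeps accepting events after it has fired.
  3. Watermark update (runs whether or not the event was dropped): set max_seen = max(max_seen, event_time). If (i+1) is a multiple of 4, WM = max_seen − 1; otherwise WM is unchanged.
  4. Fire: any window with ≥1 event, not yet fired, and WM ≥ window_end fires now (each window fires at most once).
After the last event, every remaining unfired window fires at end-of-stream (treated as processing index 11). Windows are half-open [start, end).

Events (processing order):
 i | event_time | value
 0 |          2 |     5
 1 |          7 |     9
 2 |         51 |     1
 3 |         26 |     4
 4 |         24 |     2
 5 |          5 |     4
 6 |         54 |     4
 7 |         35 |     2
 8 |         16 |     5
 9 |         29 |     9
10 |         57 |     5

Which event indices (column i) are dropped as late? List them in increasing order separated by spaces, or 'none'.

i=0 t=2 v=5: → [0,11); WM=−∞
i=1 t=7 v=9: → [0,11); WM=−∞
i=2 t=51 v=1: → [44,55); WM=−∞
i=3 t=26 v=4: → [22,33); WM=50; [0,11) fires=9 [22,33) fires=4
i=4 t=24 v=2: DROP (t<50-0); WM=50
i=5 t=5 v=4: DROP (t<50-0); WM=50
i=6 t=54 v=4: → [44,55); WM=50
i=7 t=35 v=2: DROP (t<50-0); WM=53
i=8 t=16 v=5: DROP (t<53-0); WM=53
i=9 t=29 v=9: DROP (t<53-0); WM=53
i=10 t=57 v=5: → [55,66); WM=53

4 5 7 8 9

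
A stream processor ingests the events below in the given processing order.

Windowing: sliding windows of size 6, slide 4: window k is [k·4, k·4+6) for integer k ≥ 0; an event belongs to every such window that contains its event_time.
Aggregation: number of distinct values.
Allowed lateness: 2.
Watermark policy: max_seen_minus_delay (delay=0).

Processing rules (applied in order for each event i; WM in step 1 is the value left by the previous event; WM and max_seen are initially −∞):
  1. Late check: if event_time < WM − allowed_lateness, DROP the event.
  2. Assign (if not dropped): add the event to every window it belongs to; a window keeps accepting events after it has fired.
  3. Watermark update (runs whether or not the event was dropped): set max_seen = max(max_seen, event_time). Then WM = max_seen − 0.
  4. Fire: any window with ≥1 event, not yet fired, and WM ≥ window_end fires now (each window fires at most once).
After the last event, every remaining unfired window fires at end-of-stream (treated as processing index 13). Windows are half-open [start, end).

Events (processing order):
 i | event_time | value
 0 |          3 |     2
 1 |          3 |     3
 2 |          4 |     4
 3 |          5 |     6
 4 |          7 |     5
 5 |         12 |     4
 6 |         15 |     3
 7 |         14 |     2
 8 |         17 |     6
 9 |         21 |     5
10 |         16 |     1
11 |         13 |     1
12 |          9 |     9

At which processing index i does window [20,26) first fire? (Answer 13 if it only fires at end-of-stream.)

13

i=0 t=3 v=2: → [0,6); WM=3
i=1 t=3 v=3: → [0,6); WM=3
i=2 t=4 v=4: → [4,10),[0,6); WM=4
i=3 t=5 v=6: → [4,10),[0,6); WM=5
i=4 t=7 v=5: → [4,10); WM=7; [0,6) fires=4
i=5 t=12 v=4: → [12,18),[8,14); WM=12; [4,10) fires=3
i=6 t=15 v=3: → [12,18); WM=15; [8,14) fires=1
i=7 t=14 v=2: → [12,18); WM=15
i=8 t=17 v=6: → [16,22),[12,18); WM=17
i=9 t=21 v=5: → [20,26),[16,22); WM=21; [12,18) fires=4
i=10 t=16 v=1: DROP (t<21-2); WM=21
i=11 t=13 v=1: DROP (t<21-2); WM=21
i=12 t=9 v=9: DROP (t<21-2); WM=21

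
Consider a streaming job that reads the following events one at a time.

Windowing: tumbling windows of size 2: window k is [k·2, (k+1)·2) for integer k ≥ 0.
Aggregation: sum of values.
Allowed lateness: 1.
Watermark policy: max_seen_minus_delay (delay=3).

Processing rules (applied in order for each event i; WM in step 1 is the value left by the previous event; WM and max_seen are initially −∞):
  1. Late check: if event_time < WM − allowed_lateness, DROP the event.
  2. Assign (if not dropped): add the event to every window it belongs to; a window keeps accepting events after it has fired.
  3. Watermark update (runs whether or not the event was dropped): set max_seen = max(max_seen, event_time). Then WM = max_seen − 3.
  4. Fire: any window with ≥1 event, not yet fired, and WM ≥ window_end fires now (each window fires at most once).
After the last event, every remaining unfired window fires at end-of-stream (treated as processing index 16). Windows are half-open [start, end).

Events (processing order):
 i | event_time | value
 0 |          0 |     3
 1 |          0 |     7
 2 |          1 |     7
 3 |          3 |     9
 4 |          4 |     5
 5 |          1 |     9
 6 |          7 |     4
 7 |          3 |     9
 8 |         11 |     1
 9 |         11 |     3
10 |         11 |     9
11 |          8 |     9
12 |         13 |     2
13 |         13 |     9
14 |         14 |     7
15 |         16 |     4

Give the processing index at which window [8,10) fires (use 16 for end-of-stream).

12

i=0 t=0 v=3: → [0,2); WM=-3
i=1 t=0 v=7: → [0,2); WM=-3
i=2 t=1 v=7: → [0,2); WM=-2
i=3 t=3 v=9: → [2,4); WM=0
i=4 t=4 v=5: → [4,6); WM=1
i=5 t=1 v=9: → [0,2); WM=1
i=6 t=7 v=4: → [6,8); WM=4; [0,2) fires=26 [2,4) fires=9
i=7 t=3 v=9: → [2,4); WM=4
i=8 t=11 v=1: → [10,12); WM=8; [4,6) fires=5 [6,8) fires=4
i=9 t=11 v=3: → [10,12); WM=8
i=10 t=11 v=9: → [10,12); WM=8
i=11 t=8 v=9: → [8,10); WM=8
i=12 t=13 v=2: → [12,14); WM=10; [8,10) fires=9
i=13 t=13 v=9: → [12,14); WM=10
i=14 t=14 v=7: → [14,16); WM=11
i=15 t=16 v=4: → [16,18); WM=13; [10,12) fires=13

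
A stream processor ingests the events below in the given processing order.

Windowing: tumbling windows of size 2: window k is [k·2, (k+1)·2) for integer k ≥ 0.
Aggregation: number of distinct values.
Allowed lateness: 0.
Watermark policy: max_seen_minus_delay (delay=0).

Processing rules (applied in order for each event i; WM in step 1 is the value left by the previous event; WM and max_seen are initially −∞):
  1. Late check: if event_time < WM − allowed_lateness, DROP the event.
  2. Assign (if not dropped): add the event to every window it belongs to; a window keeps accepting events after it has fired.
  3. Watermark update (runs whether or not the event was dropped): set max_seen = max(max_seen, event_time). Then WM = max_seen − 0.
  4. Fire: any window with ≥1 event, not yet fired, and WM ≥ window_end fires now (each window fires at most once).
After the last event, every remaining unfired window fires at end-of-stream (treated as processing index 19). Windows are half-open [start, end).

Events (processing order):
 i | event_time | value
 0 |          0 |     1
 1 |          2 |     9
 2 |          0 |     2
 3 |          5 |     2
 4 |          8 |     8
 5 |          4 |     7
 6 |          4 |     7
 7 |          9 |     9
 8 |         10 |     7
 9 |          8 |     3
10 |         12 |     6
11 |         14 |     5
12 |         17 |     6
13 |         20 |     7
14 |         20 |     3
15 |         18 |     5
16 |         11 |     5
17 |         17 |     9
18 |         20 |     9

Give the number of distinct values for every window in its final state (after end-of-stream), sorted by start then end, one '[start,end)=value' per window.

i=0 t=0 v=1: → [0,2); WM=0
i=1 t=2 v=9: → [2,4); WM=2; [0,2) fires=1
i=2 t=0 v=2: DROP (t<2-0); WM=2
i=3 t=5 v=2: → [4,6); WM=5; [2,4) fires=1
i=4 t=8 v=8: → [8,10); WM=8; [4,6) fires=1
i=5 t=4 v=7: DROP (t<8-0); WM=8
i=6 t=4 v=7: DROP (t<8-0); WM=8
i=7 t=9 v=9: → [8,10); WM=9
i=8 t=10 v=7: → [10,12); WM=10; [8,10) fires=2
i=9 t=8 v=3: DROP (t<10-0); WM=10
i=10 t=12 v=6: → [12,14); WM=12; [10,12) fires=1
i=11 t=14 v=5: → [14,16); WM=14; [12,14) fires=1
i=12 t=17 v=6: → [16,18); WM=17; [14,16) fires=1
i=13 t=20 v=7: → [20,22); WM=20; [16,18) fires=1
i=14 t=20 v=3: → [20,22); WM=20
i=15 t=18 v=5: DROP (t<20-0); WM=20
i=16 t=11 v=5: DROP (t<20-0); WM=20
i=17 t=17 v=9: DROP (t<20-0); WM=20
i=18 t=20 v=9: → [20,22); WM=20

[0,2)=1 [2,4)=1 [4,6)=1 [8,10)=2 [10,12)=1 [12,14)=1 [14,16)=1 [16,18)=1 [20,22)=3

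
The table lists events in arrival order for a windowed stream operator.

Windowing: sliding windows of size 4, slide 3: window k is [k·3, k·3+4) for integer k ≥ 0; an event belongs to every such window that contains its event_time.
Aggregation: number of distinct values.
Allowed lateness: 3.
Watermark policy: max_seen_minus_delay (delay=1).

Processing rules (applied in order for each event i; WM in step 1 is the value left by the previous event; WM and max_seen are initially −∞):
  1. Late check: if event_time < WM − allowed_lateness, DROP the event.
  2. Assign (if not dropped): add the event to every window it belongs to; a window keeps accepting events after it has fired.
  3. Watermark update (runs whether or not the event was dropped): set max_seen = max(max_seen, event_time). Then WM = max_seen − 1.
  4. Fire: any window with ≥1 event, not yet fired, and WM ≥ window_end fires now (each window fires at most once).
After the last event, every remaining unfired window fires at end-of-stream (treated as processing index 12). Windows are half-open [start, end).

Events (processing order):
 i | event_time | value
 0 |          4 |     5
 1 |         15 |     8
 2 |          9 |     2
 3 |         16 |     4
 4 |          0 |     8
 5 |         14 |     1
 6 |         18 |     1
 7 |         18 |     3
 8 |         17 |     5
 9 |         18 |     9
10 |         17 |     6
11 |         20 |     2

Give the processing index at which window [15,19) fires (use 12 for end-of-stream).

i=0 t=4 v=5: → [3,7); WM=3
i=1 t=15 v=8: → [15,19),[12,16); WM=14; [3,7) fires=1
i=2 t=9 v=2: DROP (t<14-3); WM=14
i=3 t=16 v=4: → [15,19); WM=15
i=4 t=0 v=8: DROP (t<15-3); WM=15
i=5 t=14 v=1: → [12,16); WM=15
i=6 t=18 v=1: → [18,22),[15,19); WM=17; [12,16) fires=2
i=7 t=18 v=3: → [18,22),[15,19); WM=17
i=8 t=17 v=5: → [15,19); WM=17
i=9 t=18 v=9: → [18,22),[15,19); WM=17
i=10 t=17 v=6: → [15,19); WM=17
i=11 t=20 v=2: → [18,22); WM=19; [15,19) fires=7

11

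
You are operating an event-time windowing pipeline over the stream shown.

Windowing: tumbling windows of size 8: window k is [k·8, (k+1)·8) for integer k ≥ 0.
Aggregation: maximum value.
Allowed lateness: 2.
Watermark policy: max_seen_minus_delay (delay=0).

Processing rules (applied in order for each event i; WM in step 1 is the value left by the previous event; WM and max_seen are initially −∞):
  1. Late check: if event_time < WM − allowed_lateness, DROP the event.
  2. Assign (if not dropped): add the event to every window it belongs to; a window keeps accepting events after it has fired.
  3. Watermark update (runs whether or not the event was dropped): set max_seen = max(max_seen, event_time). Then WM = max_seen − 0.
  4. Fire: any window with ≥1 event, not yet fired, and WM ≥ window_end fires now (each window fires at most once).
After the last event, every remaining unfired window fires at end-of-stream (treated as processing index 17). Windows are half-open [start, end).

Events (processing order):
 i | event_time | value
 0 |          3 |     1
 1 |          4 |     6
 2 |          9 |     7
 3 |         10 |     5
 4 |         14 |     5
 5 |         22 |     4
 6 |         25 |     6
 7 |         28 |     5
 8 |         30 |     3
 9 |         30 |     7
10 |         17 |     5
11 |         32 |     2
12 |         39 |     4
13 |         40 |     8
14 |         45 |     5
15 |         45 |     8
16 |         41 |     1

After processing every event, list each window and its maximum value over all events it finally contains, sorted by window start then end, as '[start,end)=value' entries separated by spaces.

i=0 t=3 v=1: → [0,8); WM=3
i=1 t=4 v=6: → [0,8); WM=4
i=2 t=9 v=7: → [8,16); WM=9; [0,8) fires=6
i=3 t=10 v=5: → [8,16); WM=10
i=4 t=14 v=5: → [8,16); WM=14
i=5 t=22 v=4: → [16,24); WM=22; [8,16) fires=7
i=6 t=25 v=6: → [24,32); WM=25; [16,24) fires=4
i=7 t=28 v=5: → [24,32); WM=28
i=8 t=30 v=3: → [24,32); WM=30
i=9 t=30 v=7: → [24,32); WM=30
i=10 t=17 v=5: DROP (t<30-2); WM=30
i=11 t=32 v=2: → [32,40); WM=32; [24,32) fires=7
i=12 t=39 v=4: → [32,40); WM=39
i=13 t=40 v=8: → [40,48); WM=40; [32,40) fires=4
i=14 t=45 v=5: → [40,48); WM=45
i=15 t=45 v=8: → [40,48); WM=45
i=16 t=41 v=1: DROP (t<45-2); WM=45

[0,8)=6 [8,16)=7 [16,24)=4 [24,32)=7 [32,40)=4 [40,48)=8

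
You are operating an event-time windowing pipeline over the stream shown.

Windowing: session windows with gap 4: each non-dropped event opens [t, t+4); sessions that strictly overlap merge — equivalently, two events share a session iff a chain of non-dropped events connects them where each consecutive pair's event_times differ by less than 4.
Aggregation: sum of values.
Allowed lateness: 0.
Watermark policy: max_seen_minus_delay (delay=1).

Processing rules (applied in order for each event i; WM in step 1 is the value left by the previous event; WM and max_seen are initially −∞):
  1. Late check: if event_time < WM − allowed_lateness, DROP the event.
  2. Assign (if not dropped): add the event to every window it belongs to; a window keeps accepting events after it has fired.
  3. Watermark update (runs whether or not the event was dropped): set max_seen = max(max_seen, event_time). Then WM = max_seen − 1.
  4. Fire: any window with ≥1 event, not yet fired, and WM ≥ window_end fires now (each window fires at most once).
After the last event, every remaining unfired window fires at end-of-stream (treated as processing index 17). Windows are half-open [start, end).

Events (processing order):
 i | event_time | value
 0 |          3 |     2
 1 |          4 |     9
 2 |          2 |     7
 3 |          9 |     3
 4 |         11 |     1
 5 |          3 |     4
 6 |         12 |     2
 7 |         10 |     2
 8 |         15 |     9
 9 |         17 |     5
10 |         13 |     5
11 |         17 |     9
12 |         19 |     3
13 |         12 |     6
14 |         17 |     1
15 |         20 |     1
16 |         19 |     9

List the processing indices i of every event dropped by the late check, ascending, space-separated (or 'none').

2 5 7 10 13 14

i=0 t=3 v=2: → [3,7); WM=2
i=1 t=4 v=9: → [3,8); WM=3
i=2 t=2 v=7: DROP (t<3-0); WM=3
i=3 t=9 v=3: → [9,13); WM=8
i=4 t=11 v=1: → [9,15); WM=10
i=5 t=3 v=4: DROP (t<10-0); WM=10
i=6 t=12 v=2: → [9,16); WM=11
i=7 t=10 v=2: DROP (t<11-0); WM=11
i=8 t=15 v=9: → [9,19); WM=14
i=9 t=17 v=5: → [9,21); WM=16
i=10 t=13 v=5: DROP (t<16-0); WM=16
i=11 t=17 v=9: → [9,21); WM=16
i=12 t=19 v=3: → [9,23); WM=18
i=13 t=12 v=6: DROP (t<18-0); WM=18
i=14 t=17 v=1: DROP (t<18-0); WM=18
i=15 t=20 v=1: → [9,24); WM=19
i=16 t=19 v=9: → [9,24); WM=19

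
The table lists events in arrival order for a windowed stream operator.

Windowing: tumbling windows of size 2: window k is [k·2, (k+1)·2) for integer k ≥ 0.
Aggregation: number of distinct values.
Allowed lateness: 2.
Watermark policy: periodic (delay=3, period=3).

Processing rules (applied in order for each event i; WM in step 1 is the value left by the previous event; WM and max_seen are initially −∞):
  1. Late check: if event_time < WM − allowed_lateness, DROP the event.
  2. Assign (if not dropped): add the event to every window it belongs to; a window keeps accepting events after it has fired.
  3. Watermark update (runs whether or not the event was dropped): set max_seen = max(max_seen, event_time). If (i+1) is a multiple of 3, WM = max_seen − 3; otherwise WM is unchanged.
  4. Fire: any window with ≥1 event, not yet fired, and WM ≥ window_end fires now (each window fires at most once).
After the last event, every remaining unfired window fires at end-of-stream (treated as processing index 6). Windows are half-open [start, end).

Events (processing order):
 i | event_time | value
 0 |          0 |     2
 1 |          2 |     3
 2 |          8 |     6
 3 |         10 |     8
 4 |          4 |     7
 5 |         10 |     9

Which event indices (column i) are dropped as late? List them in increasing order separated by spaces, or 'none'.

none

i=0 t=0 v=2: → [0,2); WM=−∞
i=1 t=2 v=3: → [2,4); WM=−∞
i=2 t=8 v=6: → [8,10); WM=5; [0,2) fires=1 [2,4) fires=1
i=3 t=10 v=8: → [10,12); WM=5
i=4 t=4 v=7: → [4,6); WM=5
i=5 t=10 v=9: → [10,12); WM=7; [4,6) fires=1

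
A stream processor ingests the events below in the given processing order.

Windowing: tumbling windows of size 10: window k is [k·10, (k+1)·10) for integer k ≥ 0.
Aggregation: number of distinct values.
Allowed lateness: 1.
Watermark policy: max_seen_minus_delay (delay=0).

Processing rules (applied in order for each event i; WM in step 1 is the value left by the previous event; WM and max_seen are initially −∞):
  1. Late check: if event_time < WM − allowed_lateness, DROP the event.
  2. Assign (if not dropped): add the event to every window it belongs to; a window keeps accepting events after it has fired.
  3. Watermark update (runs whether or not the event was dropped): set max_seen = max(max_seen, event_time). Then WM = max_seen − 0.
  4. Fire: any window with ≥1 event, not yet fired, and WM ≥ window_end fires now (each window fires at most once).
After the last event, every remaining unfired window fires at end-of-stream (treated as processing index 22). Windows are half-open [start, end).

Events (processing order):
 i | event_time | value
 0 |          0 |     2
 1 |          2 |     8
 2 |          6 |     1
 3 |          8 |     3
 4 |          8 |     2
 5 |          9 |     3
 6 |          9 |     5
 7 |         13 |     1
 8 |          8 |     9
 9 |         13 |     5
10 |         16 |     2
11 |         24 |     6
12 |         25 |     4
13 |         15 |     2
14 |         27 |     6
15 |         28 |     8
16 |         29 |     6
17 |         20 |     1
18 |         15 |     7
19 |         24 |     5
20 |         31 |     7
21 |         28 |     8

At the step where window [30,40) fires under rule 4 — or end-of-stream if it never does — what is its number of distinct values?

1

i=0 t=0 v=2: → [0,10); WM=0
i=1 t=2 v=8: → [0,10); WM=2
i=2 t=6 v=1: → [0,10); WM=6
i=3 t=8 v=3: → [0,10); WM=8
i=4 t=8 v=2: → [0,10); WM=8
i=5 t=9 v=3: → [0,10); WM=9
i=6 t=9 v=5: → [0,10); WM=9
i=7 t=13 v=1: → [10,20); WM=13; [0,10) fires=5
i=8 t=8 v=9: DROP (t<13-1); WM=13
i=9 t=13 v=5: → [10,20); WM=13
i=10 t=16 v=2: → [10,20); WM=16
i=11 t=24 v=6: → [20,30); WM=24; [10,20) fires=3
i=12 t=25 v=4: → [20,30); WM=25
i=13 t=15 v=2: DROP (t<25-1); WM=25
i=14 t=27 v=6: → [20,30); WM=27
i=15 t=28 v=8: → [20,30); WM=28
i=16 t=29 v=6: → [20,30); WM=29
i=17 t=20 v=1: DROP (t<29-1); WM=29
i=18 t=15 v=7: DROP (t<29-1); WM=29
i=19 t=24 v=5: DROP (t<29-1); WM=29
i=20 t=31 v=7: → [30,40); WM=31; [20,30) fires=3
i=21 t=28 v=8: DROP (t<31-1); WM=31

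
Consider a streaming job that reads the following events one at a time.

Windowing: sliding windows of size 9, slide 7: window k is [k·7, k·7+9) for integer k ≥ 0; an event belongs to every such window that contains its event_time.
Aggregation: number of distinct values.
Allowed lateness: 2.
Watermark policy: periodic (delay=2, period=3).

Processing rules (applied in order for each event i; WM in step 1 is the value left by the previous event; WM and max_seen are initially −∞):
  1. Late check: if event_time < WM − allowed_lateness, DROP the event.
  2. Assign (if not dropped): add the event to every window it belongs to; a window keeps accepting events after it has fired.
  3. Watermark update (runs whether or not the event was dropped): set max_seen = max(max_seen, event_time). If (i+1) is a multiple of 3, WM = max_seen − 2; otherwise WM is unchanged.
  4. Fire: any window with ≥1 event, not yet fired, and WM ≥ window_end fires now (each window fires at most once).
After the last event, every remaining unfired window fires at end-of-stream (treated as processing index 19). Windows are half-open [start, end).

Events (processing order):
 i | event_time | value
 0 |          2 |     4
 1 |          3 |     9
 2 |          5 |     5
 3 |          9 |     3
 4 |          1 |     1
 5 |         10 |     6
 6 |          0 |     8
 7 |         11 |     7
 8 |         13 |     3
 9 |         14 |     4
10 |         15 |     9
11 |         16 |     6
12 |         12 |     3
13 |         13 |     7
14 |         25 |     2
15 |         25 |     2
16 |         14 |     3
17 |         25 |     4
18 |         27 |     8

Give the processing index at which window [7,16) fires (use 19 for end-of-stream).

i=0 t=2 v=4: → [0,9); WM=−∞
i=1 t=3 v=9: → [0,9); WM=−∞
i=2 t=5 v=5: → [0,9); WM=3
i=3 t=9 v=3: → [7,16); WM=3
i=4 t=1 v=1: → [0,9); WM=3
i=5 t=10 v=6: → [7,16); WM=8
i=6 t=0 v=8: DROP (t<8-2); WM=8
i=7 t=11 v=7: → [7,16); WM=8
i=8 t=13 v=3: → [7,16); WM=11; [0,9) fires=4
i=9 t=14 v=4: → [14,23),[7,16); WM=11
i=10 t=15 v=9: → [14,23),[7,16); WM=11
i=11 t=16 v=6: → [14,23); WM=14
i=12 t=12 v=3: → [7,16); WM=14
i=13 t=13 v=7: → [7,16); WM=14
i=14 t=25 v=2: → [21,30); WM=23; [7,16) fires=5 [14,23) fires=3
i=15 t=25 v=2: → [21,30); WM=23
i=16 t=14 v=3: DROP (t<23-2); WM=23
i=17 t=25 v=4: → [21,30); WM=23
i=18 t=27 v=8: → [21,30); WM=23

14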